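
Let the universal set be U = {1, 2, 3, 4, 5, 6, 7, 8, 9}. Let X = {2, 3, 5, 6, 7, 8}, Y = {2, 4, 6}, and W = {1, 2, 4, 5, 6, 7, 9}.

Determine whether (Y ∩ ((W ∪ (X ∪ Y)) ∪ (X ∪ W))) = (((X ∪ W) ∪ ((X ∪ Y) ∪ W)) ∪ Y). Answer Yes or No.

No

X ∪ Y = {2, 3, 4, 5, 6, 7, 8}
W ∪ (X ∪ Y) = {1, 2, 3, 4, 5, 6, 7, 8, 9}
X ∪ W = {1, 2, 3, 4, 5, 6, 7, 8, 9}
(W ∪ (X ∪ Y)) ∪ (X ∪ W) = {1, 2, 3, 4, 5, 6, 7, 8, 9}
Y ∩ ((W ∪ (X ∪ Y)) ∪ (X ∪ W)) = {2, 4, 6}
(X ∪ Y) ∪ W = {1, 2, 3, 4, 5, 6, 7, 8, 9}
(X ∪ W) ∪ ((X ∪ Y) ∪ W) = {1, 2, 3, 4, 5, 6, 7, 8, 9}
((X ∪ W) ∪ ((X ∪ Y) ∪ W)) ∪ Y = {1, 2, 3, 4, 5, 6, 7, 8, 9}
1 ∈ ((X ∪ W) ∪ ((X ∪ Y) ∪ W)) ∪ Y but 1 ∉ Y ∩ ((W ∪ (X ∪ Y)) ∪ (X ∪ W)), so they differ.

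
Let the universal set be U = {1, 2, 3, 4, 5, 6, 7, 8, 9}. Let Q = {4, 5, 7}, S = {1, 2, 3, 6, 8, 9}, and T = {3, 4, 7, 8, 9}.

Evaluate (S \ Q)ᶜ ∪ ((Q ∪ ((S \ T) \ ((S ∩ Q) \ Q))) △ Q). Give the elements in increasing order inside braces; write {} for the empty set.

S \ Q = {1, 2, 3, 6, 8, 9}
(S \ Q)ᶜ = {4, 5, 7}
S \ T = {1, 2, 6}
S ∩ Q = {}
(S ∩ Q) \ Q = {}
(S \ T) \ ((S ∩ Q) \ Q) = {1, 2, 6}
Q ∪ ((S \ T) \ ((S ∩ Q) \ Q)) = {1, 2, 4, 5, 6, 7}
(Q ∪ ((S \ T) \ ((S ∩ Q) \ Q))) △ Q = {1, 2, 6}
(S \ Q)ᶜ ∪ ((Q ∪ ((S \ T) \ ((S ∩ Q) \ Q))) △ Q) = {1, 2, 4, 5, 6, 7}

{1, 2, 4, 5, 6, 7}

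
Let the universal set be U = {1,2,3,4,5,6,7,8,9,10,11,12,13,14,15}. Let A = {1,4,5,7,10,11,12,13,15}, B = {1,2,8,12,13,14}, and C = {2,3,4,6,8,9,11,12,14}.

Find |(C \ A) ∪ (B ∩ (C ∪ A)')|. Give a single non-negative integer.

6

C \ A = {2,3,6,8,9,14}
C ∪ A = {1,2,3,4,5,6,7,8,9,10,11,12,13,14,15}
(C ∪ A)' = {}
B ∩ (C ∪ A)' = {}
(C \ A) ∪ (B ∩ (C ∪ A)') = {2,3,6,8,9,14}
|(C \ A) ∪ (B ∩ (C ∪ A)')| = 6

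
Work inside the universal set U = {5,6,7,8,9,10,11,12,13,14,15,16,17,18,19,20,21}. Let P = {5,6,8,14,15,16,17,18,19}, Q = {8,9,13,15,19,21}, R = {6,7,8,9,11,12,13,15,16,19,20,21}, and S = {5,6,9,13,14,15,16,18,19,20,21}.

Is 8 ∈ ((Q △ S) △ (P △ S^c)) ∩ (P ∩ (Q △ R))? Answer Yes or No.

8 ∈ Q and 8 ∉ S, so 8 ∈ Q △ S
8 ∉ S, so 8 ∈ S^c
8 ∈ P and 8 ∈ S^c, so 8 ∉ P △ S^c
8 ∈ (Q △ S) and 8 ∉ (P △ S^c), so 8 ∈ (Q △ S) △ (P △ S^c)
8 ∈ Q and 8 ∈ R, so 8 ∉ Q △ R
8 ∈ P and 8 ∉ (Q △ R), so 8 ∉ P ∩ (Q △ R)
8 ∈ ((Q △ S) △ (P △ S^c)) and 8 ∉ (P ∩ (Q △ R)), so 8 ∉ ((Q △ S) △ (P △ S^c)) ∩ (P ∩ (Q △ R))

No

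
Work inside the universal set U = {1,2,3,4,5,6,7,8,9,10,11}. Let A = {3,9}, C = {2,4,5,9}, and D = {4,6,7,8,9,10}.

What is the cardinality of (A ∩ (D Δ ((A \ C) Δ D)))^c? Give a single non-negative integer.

10

A \ C = {3}
(A \ C) Δ D = {3,4,6,7,8,9,10}
D Δ ((A \ C) Δ D) = {3}
A ∩ (D Δ ((A \ C) Δ D)) = {3}
(A ∩ (D Δ ((A \ C) Δ D)))^c = {1,2,4,5,6,7,8,9,10,11}
|(A ∩ (D Δ ((A \ C) Δ D)))^c| = 10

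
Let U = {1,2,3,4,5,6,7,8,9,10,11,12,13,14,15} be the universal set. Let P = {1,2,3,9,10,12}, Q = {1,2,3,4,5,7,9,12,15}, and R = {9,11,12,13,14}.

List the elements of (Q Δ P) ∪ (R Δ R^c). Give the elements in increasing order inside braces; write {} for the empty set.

Q Δ P = {4,5,7,10,15}
R^c = {1,2,3,4,5,6,7,8,10,15}
R Δ R^c = {1,2,3,4,5,6,7,8,9,10,11,12,13,14,15}
(Q Δ P) ∪ (R Δ R^c) = {1,2,3,4,5,6,7,8,9,10,11,12,13,14,15}

{1,2,3,4,5,6,7,8,9,10,11,12,13,14,15}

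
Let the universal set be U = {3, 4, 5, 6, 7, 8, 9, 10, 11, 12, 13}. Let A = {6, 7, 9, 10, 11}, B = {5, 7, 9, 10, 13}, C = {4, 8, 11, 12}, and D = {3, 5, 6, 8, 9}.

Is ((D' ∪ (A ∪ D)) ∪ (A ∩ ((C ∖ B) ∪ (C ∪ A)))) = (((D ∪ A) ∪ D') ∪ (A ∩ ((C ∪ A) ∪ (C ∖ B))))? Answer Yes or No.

Yes

D' = {4, 7, 10, 11, 12, 13}
A ∪ D = {3, 5, 6, 7, 8, 9, 10, 11}
D' ∪ (A ∪ D) = {3, 4, 5, 6, 7, 8, 9, 10, 11, 12, 13}
C ∖ B = {4, 8, 11, 12}
C ∪ A = {4, 6, 7, 8, 9, 10, 11, 12}
(C ∖ B) ∪ (C ∪ A) = {4, 6, 7, 8, 9, 10, 11, 12}
A ∩ ((C ∖ B) ∪ (C ∪ A)) = {6, 7, 9, 10, 11}
(D' ∪ (A ∪ D)) ∪ (A ∩ ((C ∖ B) ∪ (C ∪ A))) = {3, 4, 5, 6, 7, 8, 9, 10, 11, 12, 13}
D ∪ A = {3, 5, 6, 7, 8, 9, 10, 11}
(D ∪ A) ∪ D' = {3, 4, 5, 6, 7, 8, 9, 10, 11, 12, 13}
(C ∪ A) ∪ (C ∖ B) = {4, 6, 7, 8, 9, 10, 11, 12}
A ∩ ((C ∪ A) ∪ (C ∖ B)) = {6, 7, 9, 10, 11}
((D ∪ A) ∪ D') ∪ (A ∩ ((C ∪ A) ∪ (C ∖ B))) = {3, 4, 5, 6, 7, 8, 9, 10, 11, 12, 13}
Both equal {3, 4, 5, 6, 7, 8, 9, 10, 11, 12, 13}, so (D' ∪ (A ∪ D)) ∪ (A ∩ ((C ∖ B) ∪ (C ∪ A))) = ((D ∪ A) ∪ D') ∪ (A ∩ ((C ∪ A) ∪ (C ∖ B))).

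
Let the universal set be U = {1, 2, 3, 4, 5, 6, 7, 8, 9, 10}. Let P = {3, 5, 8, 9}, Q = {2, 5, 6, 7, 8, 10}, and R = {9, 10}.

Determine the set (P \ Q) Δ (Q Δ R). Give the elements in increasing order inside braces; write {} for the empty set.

P \ Q = {3, 9}
Q Δ R = {2, 5, 6, 7, 8, 9}
(P \ Q) Δ (Q Δ R) = {2, 3, 5, 6, 7, 8}

{2, 3, 5, 6, 7, 8}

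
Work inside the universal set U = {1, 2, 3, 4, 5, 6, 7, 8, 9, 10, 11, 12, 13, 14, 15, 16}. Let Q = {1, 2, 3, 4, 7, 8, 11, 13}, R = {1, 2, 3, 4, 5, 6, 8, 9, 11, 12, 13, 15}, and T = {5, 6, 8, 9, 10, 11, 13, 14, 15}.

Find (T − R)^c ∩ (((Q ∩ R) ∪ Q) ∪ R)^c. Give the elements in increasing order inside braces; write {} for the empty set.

T − R = {10, 14}
(T − R)^c = {1, 2, 3, 4, 5, 6, 7, 8, 9, 11, 12, 13, 15, 16}
Q ∩ R = {1, 2, 3, 4, 8, 11, 13}
(Q ∩ R) ∪ Q = {1, 2, 3, 4, 7, 8, 11, 13}
((Q ∩ R) ∪ Q) ∪ R = {1, 2, 3, 4, 5, 6, 7, 8, 9, 11, 12, 13, 15}
(((Q ∩ R) ∪ Q) ∪ R)^c = {10, 14, 16}
(T − R)^c ∩ (((Q ∩ R) ∪ Q) ∪ R)^c = {16}

{16}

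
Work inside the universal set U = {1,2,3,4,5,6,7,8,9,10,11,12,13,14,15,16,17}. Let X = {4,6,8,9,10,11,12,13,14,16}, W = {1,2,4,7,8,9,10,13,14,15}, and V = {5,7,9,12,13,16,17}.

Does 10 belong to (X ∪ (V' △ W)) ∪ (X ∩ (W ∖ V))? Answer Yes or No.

Yes

10 ∉ V, so 10 ∈ V'
10 ∈ V' and 10 ∈ W, so 10 ∉ V' △ W
10 ∈ X and 10 ∉ (V' △ W), so 10 ∈ X ∪ (V' △ W)
10 ∈ W and 10 ∉ V, so 10 ∈ W ∖ V
10 ∈ X and 10 ∈ (W ∖ V), so 10 ∈ X ∩ (W ∖ V)
10 ∈ (X ∪ (V' △ W)) and 10 ∈ (X ∩ (W ∖ V)), so 10 ∈ (X ∪ (V' △ W)) ∪ (X ∩ (W ∖ V))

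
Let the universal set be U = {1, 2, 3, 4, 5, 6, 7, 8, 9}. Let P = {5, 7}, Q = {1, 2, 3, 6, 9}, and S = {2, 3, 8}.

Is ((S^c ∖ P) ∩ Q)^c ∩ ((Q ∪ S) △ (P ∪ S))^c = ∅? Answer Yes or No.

S^c = {1, 4, 5, 6, 7, 9}
S^c ∖ P = {1, 4, 6, 9}
(S^c ∖ P) ∩ Q = {1, 6, 9}
((S^c ∖ P) ∩ Q)^c = {2, 3, 4, 5, 7, 8}
Q ∪ S = {1, 2, 3, 6, 8, 9}
P ∪ S = {2, 3, 5, 7, 8}
(Q ∪ S) △ (P ∪ S) = {1, 5, 6, 7, 9}
((Q ∪ S) △ (P ∪ S))^c = {2, 3, 4, 8}
2 lies in both, so they are not disjoint.

No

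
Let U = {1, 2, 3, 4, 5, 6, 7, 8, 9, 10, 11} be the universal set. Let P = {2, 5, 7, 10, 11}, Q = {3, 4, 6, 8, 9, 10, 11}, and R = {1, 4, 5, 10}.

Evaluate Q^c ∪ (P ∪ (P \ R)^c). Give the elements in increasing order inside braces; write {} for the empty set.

{1, 2, 3, 4, 5, 6, 7, 8, 9, 10, 11}

Q^c = {1, 2, 5, 7}
P \ R = {2, 7, 11}
(P \ R)^c = {1, 3, 4, 5, 6, 8, 9, 10}
P ∪ (P \ R)^c = {1, 2, 3, 4, 5, 6, 7, 8, 9, 10, 11}
Q^c ∪ (P ∪ (P \ R)^c) = {1, 2, 3, 4, 5, 6, 7, 8, 9, 10, 11}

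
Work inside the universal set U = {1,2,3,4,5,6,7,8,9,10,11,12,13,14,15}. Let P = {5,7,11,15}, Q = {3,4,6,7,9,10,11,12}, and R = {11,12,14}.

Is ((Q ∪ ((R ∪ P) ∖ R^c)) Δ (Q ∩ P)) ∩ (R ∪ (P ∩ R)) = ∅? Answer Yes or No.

R ∪ P = {5,7,11,12,14,15}
R^c = {1,2,3,4,5,6,7,8,9,10,13,15}
(R ∪ P) ∖ R^c = {11,12,14}
Q ∪ ((R ∪ P) ∖ R^c) = {3,4,6,7,9,10,11,12,14}
Q ∩ P = {7,11}
(Q ∪ ((R ∪ P) ∖ R^c)) Δ (Q ∩ P) = {3,4,6,9,10,12,14}
P ∩ R = {11}
R ∪ (P ∩ R) = {11,12,14}
12 lies in both, so they are not disjoint.

No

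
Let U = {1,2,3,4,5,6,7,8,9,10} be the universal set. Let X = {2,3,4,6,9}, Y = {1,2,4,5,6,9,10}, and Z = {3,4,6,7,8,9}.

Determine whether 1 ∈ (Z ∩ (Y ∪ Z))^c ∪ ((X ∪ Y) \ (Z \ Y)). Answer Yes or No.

Yes

1 ∈ Y and 1 ∉ Z, so 1 ∈ Y ∪ Z
1 ∉ Z and 1 ∈ (Y ∪ Z), so 1 ∉ Z ∩ (Y ∪ Z)
1 ∈ (Z ∩ (Y ∪ Z))^c since 1 ∉ (Z ∩ (Y ∪ Z))
1 ∉ X and 1 ∈ Y, so 1 ∈ X ∪ Y
1 ∉ Z and 1 ∈ Y, so 1 ∉ Z \ Y
1 ∈ (X ∪ Y) and 1 ∉ (Z \ Y), so 1 ∈ (X ∪ Y) \ (Z \ Y)
1 ∈ (Z ∩ (Y ∪ Z))^c and 1 ∈ ((X ∪ Y) \ (Z \ Y)), so 1 ∈ (Z ∩ (Y ∪ Z))^c ∪ ((X ∪ Y) \ (Z \ Y))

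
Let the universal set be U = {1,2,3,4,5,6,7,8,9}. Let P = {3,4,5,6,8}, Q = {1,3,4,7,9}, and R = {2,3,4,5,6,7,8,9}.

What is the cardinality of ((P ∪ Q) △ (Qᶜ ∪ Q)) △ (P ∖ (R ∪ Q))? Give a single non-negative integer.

P ∪ Q = {1,3,4,5,6,7,8,9}
Qᶜ = {2,5,6,8}
Qᶜ ∪ Q = {1,2,3,4,5,6,7,8,9}
(P ∪ Q) △ (Qᶜ ∪ Q) = {2}
R ∪ Q = {1,2,3,4,5,6,7,8,9}
P ∖ (R ∪ Q) = {}
((P ∪ Q) △ (Qᶜ ∪ Q)) △ (P ∖ (R ∪ Q)) = {2}
|((P ∪ Q) △ (Qᶜ ∪ Q)) △ (P ∖ (R ∪ Q))| = 1

1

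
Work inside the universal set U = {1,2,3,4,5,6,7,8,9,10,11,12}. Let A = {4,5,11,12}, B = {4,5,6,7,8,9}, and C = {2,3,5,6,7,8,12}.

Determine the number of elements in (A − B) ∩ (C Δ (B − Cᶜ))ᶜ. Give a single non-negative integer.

A − B = {11,12}
Cᶜ = {1,4,9,10,11}
B − Cᶜ = {5,6,7,8}
C Δ (B − Cᶜ) = {2,3,12}
(C Δ (B − Cᶜ))ᶜ = {1,4,5,6,7,8,9,10,11}
(A − B) ∩ (C Δ (B − Cᶜ))ᶜ = {11}
|(A − B) ∩ (C Δ (B − Cᶜ))ᶜ| = 1

1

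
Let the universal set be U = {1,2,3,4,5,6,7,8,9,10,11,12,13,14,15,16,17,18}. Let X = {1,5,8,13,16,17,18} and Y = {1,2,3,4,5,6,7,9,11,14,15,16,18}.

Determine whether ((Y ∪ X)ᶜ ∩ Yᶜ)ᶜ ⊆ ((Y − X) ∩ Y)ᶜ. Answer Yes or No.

No

Y ∪ X = {1,2,3,4,5,6,7,8,9,11,13,14,15,16,17,18}
(Y ∪ X)ᶜ = {10,12}
Yᶜ = {8,10,12,13,17}
(Y ∪ X)ᶜ ∩ Yᶜ = {10,12}
((Y ∪ X)ᶜ ∩ Yᶜ)ᶜ = {1,2,3,4,5,6,7,8,9,11,13,14,15,16,17,18}
Y − X = {2,3,4,6,7,9,11,14,15}
(Y − X) ∩ Y = {2,3,4,6,7,9,11,14,15}
((Y − X) ∩ Y)ᶜ = {1,5,8,10,12,13,16,17,18}
2 ∈ ((Y ∪ X)ᶜ ∩ Yᶜ)ᶜ but 2 ∉ ((Y − X) ∩ Y)ᶜ, so the inclusion fails.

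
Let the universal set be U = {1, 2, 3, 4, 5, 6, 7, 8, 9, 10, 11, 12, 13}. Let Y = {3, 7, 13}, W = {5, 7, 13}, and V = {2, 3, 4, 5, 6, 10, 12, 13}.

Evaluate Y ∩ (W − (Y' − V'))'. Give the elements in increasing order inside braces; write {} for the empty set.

{3}

Y' = {1, 2, 4, 5, 6, 8, 9, 10, 11, 12}
V' = {1, 7, 8, 9, 11}
Y' − V' = {2, 4, 5, 6, 10, 12}
W − (Y' − V') = {7, 13}
(W − (Y' − V'))' = {1, 2, 3, 4, 5, 6, 8, 9, 10, 11, 12}
Y ∩ (W − (Y' − V'))' = {3}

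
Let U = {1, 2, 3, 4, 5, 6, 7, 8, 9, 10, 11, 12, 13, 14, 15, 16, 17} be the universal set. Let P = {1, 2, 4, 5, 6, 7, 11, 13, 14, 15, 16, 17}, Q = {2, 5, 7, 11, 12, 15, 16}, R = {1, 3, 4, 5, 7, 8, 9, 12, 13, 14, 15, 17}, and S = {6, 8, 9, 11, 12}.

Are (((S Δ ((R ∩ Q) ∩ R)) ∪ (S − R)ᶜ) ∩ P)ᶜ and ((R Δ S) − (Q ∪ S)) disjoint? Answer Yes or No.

R ∩ Q = {5, 7, 12, 15}
(R ∩ Q) ∩ R = {5, 7, 12, 15}
S Δ ((R ∩ Q) ∩ R) = {5, 6, 7, 8, 9, 11, 15}
S − R = {6, 11}
(S − R)ᶜ = {1, 2, 3, 4, 5, 7, 8, 9, 10, 12, 13, 14, 15, 16, 17}
(S Δ ((R ∩ Q) ∩ R)) ∪ (S − R)ᶜ = {1, 2, 3, 4, 5, 6, 7, 8, 9, 10, 11, 12, 13, 14, 15, 16, 17}
((S Δ ((R ∩ Q) ∩ R)) ∪ (S − R)ᶜ) ∩ P = {1, 2, 4, 5, 6, 7, 11, 13, 14, 15, 16, 17}
(((S Δ ((R ∩ Q) ∩ R)) ∪ (S − R)ᶜ) ∩ P)ᶜ = {3, 8, 9, 10, 12}
R Δ S = {1, 3, 4, 5, 6, 7, 11, 13, 14, 15, 17}
Q ∪ S = {2, 5, 6, 7, 8, 9, 11, 12, 15, 16}
(R Δ S) − (Q ∪ S) = {1, 3, 4, 13, 14, 17}
3 lies in both, so they are not disjoint.

No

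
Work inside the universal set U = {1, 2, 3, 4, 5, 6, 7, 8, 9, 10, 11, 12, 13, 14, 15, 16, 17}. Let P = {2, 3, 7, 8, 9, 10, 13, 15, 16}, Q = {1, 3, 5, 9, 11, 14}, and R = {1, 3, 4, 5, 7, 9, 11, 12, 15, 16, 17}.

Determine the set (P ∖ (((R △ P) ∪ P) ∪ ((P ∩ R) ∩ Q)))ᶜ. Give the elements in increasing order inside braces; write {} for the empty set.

{1, 2, 3, 4, 5, 6, 7, 8, 9, 10, 11, 12, 13, 14, 15, 16, 17}

R △ P = {1, 2, 4, 5, 8, 10, 11, 12, 13, 17}
(R △ P) ∪ P = {1, 2, 3, 4, 5, 7, 8, 9, 10, 11, 12, 13, 15, 16, 17}
P ∩ R = {3, 7, 9, 15, 16}
(P ∩ R) ∩ Q = {3, 9}
((R △ P) ∪ P) ∪ ((P ∩ R) ∩ Q) = {1, 2, 3, 4, 5, 7, 8, 9, 10, 11, 12, 13, 15, 16, 17}
P ∖ (((R △ P) ∪ P) ∪ ((P ∩ R) ∩ Q)) = {}
(P ∖ (((R △ P) ∪ P) ∪ ((P ∩ R) ∩ Q)))ᶜ = {1, 2, 3, 4, 5, 6, 7, 8, 9, 10, 11, 12, 13, 14, 15, 16, 17}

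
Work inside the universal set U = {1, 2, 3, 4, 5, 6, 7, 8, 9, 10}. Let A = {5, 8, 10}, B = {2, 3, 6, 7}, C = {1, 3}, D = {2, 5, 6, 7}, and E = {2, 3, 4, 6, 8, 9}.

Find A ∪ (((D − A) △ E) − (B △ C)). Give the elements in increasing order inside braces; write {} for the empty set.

{3, 4, 5, 8, 9, 10}

D − A = {2, 6, 7}
(D − A) △ E = {3, 4, 7, 8, 9}
B △ C = {1, 2, 6, 7}
((D − A) △ E) − (B △ C) = {3, 4, 8, 9}
A ∪ (((D − A) △ E) − (B △ C)) = {3, 4, 5, 8, 9, 10}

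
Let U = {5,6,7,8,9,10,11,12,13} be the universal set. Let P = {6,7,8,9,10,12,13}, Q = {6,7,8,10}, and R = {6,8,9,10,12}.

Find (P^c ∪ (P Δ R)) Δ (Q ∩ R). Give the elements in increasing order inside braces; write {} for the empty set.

{5,6,7,8,10,11,13}

P^c = {5,11}
P Δ R = {7,13}
P^c ∪ (P Δ R) = {5,7,11,13}
Q ∩ R = {6,8,10}
(P^c ∪ (P Δ R)) Δ (Q ∩ R) = {5,6,7,8,10,11,13}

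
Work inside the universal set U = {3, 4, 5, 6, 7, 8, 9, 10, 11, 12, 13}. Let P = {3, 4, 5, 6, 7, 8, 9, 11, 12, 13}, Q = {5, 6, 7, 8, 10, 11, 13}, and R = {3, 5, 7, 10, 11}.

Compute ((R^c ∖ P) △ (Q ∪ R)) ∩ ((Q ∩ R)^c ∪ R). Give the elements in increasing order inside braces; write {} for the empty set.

R^c = {4, 6, 8, 9, 12, 13}
R^c ∖ P = {}
Q ∪ R = {3, 5, 6, 7, 8, 10, 11, 13}
(R^c ∖ P) △ (Q ∪ R) = {3, 5, 6, 7, 8, 10, 11, 13}
Q ∩ R = {5, 7, 10, 11}
(Q ∩ R)^c = {3, 4, 6, 8, 9, 12, 13}
(Q ∩ R)^c ∪ R = {3, 4, 5, 6, 7, 8, 9, 10, 11, 12, 13}
((R^c ∖ P) △ (Q ∪ R)) ∩ ((Q ∩ R)^c ∪ R) = {3, 5, 6, 7, 8, 10, 11, 13}

{3, 5, 6, 7, 8, 10, 11, 13}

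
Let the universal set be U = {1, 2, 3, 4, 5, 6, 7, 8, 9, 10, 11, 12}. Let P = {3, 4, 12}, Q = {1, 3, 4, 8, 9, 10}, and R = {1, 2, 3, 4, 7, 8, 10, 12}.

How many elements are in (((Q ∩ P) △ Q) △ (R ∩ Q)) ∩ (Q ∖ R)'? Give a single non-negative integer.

Q ∩ P = {3, 4}
(Q ∩ P) △ Q = {1, 8, 9, 10}
R ∩ Q = {1, 3, 4, 8, 10}
((Q ∩ P) △ Q) △ (R ∩ Q) = {3, 4, 9}
Q ∖ R = {9}
(Q ∖ R)' = {1, 2, 3, 4, 5, 6, 7, 8, 10, 11, 12}
(((Q ∩ P) △ Q) △ (R ∩ Q)) ∩ (Q ∖ R)' = {3, 4}
|(((Q ∩ P) △ Q) △ (R ∩ Q)) ∩ (Q ∖ R)'| = 2

2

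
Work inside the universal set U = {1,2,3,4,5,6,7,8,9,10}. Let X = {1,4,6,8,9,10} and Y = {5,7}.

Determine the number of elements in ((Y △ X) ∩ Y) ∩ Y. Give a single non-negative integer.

Y △ X = {1,4,5,6,7,8,9,10}
(Y △ X) ∩ Y = {5,7}
((Y △ X) ∩ Y) ∩ Y = {5,7}
|((Y △ X) ∩ Y) ∩ Y| = 2

2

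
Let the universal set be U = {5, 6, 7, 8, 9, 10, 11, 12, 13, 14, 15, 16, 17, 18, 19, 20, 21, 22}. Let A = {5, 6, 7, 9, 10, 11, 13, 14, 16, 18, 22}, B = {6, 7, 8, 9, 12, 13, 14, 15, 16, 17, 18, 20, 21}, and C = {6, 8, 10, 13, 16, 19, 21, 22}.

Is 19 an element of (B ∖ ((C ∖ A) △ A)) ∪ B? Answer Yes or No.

19 ∈ C and 19 ∉ A, so 19 ∈ C ∖ A
19 ∈ (C ∖ A) and 19 ∉ A, so 19 ∈ (C ∖ A) △ A
19 ∉ B and 19 ∈ ((C ∖ A) △ A), so 19 ∉ B ∖ ((C ∖ A) △ A)
19 ∉ (B ∖ ((C ∖ A) △ A)) and 19 ∉ B, so 19 ∉ (B ∖ ((C ∖ A) △ A)) ∪ B

No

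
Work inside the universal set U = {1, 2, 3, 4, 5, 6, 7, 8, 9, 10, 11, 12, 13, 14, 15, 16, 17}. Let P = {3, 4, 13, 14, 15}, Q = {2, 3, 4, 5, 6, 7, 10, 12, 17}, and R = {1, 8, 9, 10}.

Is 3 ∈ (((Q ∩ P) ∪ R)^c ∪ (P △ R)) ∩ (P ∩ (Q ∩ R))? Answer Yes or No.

3 ∈ Q and 3 ∈ P, so 3 ∈ Q ∩ P
3 ∈ (Q ∩ P) and 3 ∉ R, so 3 ∈ (Q ∩ P) ∪ R
3 ∉ ((Q ∩ P) ∪ R)^c since 3 ∈ ((Q ∩ P) ∪ R)
3 ∈ P and 3 ∉ R, so 3 ∈ P △ R
3 ∉ ((Q ∩ P) ∪ R)^c and 3 ∈ (P △ R), so 3 ∈ ((Q ∩ P) ∪ R)^c ∪ (P △ R)
3 ∈ Q and 3 ∉ R, so 3 ∉ Q ∩ R
3 ∈ P and 3 ∉ (Q ∩ R), so 3 ∉ P ∩ (Q ∩ R)
3 ∈ (((Q ∩ P) ∪ R)^c ∪ (P △ R)) and 3 ∉ (P ∩ (Q ∩ R)), so 3 ∉ (((Q ∩ P) ∪ R)^c ∪ (P △ R)) ∩ (P ∩ (Q ∩ R))

No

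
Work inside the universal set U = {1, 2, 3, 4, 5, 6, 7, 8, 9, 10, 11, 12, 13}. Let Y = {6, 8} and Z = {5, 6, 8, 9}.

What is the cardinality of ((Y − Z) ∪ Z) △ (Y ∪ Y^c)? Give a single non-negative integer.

Y − Z = {}
(Y − Z) ∪ Z = {5, 6, 8, 9}
Y^c = {1, 2, 3, 4, 5, 7, 9, 10, 11, 12, 13}
Y ∪ Y^c = {1, 2, 3, 4, 5, 6, 7, 8, 9, 10, 11, 12, 13}
((Y − Z) ∪ Z) △ (Y ∪ Y^c) = {1, 2, 3, 4, 7, 10, 11, 12, 13}
|((Y − Z) ∪ Z) △ (Y ∪ Y^c)| = 9

9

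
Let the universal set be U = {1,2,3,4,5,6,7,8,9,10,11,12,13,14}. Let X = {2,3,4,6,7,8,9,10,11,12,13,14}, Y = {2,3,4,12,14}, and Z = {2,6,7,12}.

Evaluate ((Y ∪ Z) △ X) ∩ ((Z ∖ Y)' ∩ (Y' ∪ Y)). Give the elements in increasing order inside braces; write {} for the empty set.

{8,9,10,11,13}

Y ∪ Z = {2,3,4,6,7,12,14}
(Y ∪ Z) △ X = {8,9,10,11,13}
Z ∖ Y = {6,7}
(Z ∖ Y)' = {1,2,3,4,5,8,9,10,11,12,13,14}
Y' = {1,5,6,7,8,9,10,11,13}
Y' ∪ Y = {1,2,3,4,5,6,7,8,9,10,11,12,13,14}
(Z ∖ Y)' ∩ (Y' ∪ Y) = {1,2,3,4,5,8,9,10,11,12,13,14}
((Y ∪ Z) △ X) ∩ ((Z ∖ Y)' ∩ (Y' ∪ Y)) = {8,9,10,11,13}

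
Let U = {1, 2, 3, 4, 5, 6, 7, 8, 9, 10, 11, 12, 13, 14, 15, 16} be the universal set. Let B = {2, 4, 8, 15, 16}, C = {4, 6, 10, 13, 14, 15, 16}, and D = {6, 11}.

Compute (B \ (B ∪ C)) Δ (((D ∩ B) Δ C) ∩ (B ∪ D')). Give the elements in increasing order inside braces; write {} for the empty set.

{4, 10, 13, 14, 15, 16}

B ∪ C = {2, 4, 6, 8, 10, 13, 14, 15, 16}
B \ (B ∪ C) = {}
D ∩ B = {}
(D ∩ B) Δ C = {4, 6, 10, 13, 14, 15, 16}
D' = {1, 2, 3, 4, 5, 7, 8, 9, 10, 12, 13, 14, 15, 16}
B ∪ D' = {1, 2, 3, 4, 5, 7, 8, 9, 10, 12, 13, 14, 15, 16}
((D ∩ B) Δ C) ∩ (B ∪ D') = {4, 10, 13, 14, 15, 16}
(B \ (B ∪ C)) Δ (((D ∩ B) Δ C) ∩ (B ∪ D')) = {4, 10, 13, 14, 15, 16}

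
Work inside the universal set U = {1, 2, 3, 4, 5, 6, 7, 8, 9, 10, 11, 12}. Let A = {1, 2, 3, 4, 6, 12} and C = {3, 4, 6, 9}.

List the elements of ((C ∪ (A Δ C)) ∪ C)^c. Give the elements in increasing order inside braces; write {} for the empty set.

A Δ C = {1, 2, 9, 12}
C ∪ (A Δ C) = {1, 2, 3, 4, 6, 9, 12}
(C ∪ (A Δ C)) ∪ C = {1, 2, 3, 4, 6, 9, 12}
((C ∪ (A Δ C)) ∪ C)^c = {5, 7, 8, 10, 11}

{5, 7, 8, 10, 11}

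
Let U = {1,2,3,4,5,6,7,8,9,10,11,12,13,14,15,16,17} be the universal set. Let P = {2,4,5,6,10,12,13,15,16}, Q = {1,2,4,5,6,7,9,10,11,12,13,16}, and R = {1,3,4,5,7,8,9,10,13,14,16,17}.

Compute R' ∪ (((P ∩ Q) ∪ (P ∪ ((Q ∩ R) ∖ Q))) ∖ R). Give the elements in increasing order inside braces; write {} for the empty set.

{2,6,11,12,15}

R' = {2,6,11,12,15}
P ∩ Q = {2,4,5,6,10,12,13,16}
Q ∩ R = {1,4,5,7,9,10,13,16}
(Q ∩ R) ∖ Q = {}
P ∪ ((Q ∩ R) ∖ Q) = {2,4,5,6,10,12,13,15,16}
(P ∩ Q) ∪ (P ∪ ((Q ∩ R) ∖ Q)) = {2,4,5,6,10,12,13,15,16}
((P ∩ Q) ∪ (P ∪ ((Q ∩ R) ∖ Q))) ∖ R = {2,6,12,15}
R' ∪ (((P ∩ Q) ∪ (P ∪ ((Q ∩ R) ∖ Q))) ∖ R) = {2,6,11,12,15}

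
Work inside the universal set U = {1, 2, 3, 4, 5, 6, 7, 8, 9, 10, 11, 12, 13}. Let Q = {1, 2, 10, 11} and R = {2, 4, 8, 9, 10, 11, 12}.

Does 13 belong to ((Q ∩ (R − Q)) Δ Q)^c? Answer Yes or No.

13 ∉ R and 13 ∉ Q, so 13 ∉ R − Q
13 ∉ Q and 13 ∉ (R − Q), so 13 ∉ Q ∩ (R − Q)
13 ∉ (Q ∩ (R − Q)) and 13 ∉ Q, so 13 ∉ (Q ∩ (R − Q)) Δ Q
13 ∈ ((Q ∩ (R − Q)) Δ Q)^c since 13 ∉ ((Q ∩ (R − Q)) Δ Q)

Yes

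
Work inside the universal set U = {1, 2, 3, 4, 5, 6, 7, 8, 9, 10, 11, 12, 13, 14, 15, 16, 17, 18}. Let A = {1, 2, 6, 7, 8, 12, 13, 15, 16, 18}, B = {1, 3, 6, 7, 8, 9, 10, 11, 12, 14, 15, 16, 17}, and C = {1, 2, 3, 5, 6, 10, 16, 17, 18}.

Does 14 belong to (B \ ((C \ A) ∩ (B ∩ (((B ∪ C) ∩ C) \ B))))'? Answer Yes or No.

No

14 ∉ C and 14 ∉ A, so 14 ∉ C \ A
14 ∈ B and 14 ∉ C, so 14 ∈ B ∪ C
14 ∈ (B ∪ C) and 14 ∉ C, so 14 ∉ (B ∪ C) ∩ C
14 ∉ ((B ∪ C) ∩ C) and 14 ∈ B, so 14 ∉ ((B ∪ C) ∩ C) \ B
14 ∈ B and 14 ∉ (((B ∪ C) ∩ C) \ B), so 14 ∉ B ∩ (((B ∪ C) ∩ C) \ B)
14 ∉ (C \ A) and 14 ∉ (B ∩ (((B ∪ C) ∩ C) \ B)), so 14 ∉ (C \ A) ∩ (B ∩ (((B ∪ C) ∩ C) \ B))
14 ∈ B and 14 ∉ ((C \ A) ∩ (B ∩ (((B ∪ C) ∩ C) \ B))), so 14 ∈ B \ ((C \ A) ∩ (B ∩ (((B ∪ C) ∩ C) \ B)))
14 ∉ (B \ ((C \ A) ∩ (B ∩ (((B ∪ C) ∩ C) \ B))))' since 14 ∈ (B \ ((C \ A) ∩ (B ∩ (((B ∪ C) ∩ C) \ B))))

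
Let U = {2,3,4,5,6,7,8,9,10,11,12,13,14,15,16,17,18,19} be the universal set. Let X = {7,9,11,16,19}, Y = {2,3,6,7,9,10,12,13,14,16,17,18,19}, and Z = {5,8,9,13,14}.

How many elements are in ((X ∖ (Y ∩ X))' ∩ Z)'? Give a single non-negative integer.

Y ∩ X = {7,9,16,19}
X ∖ (Y ∩ X) = {11}
(X ∖ (Y ∩ X))' = {2,3,4,5,6,7,8,9,10,12,13,14,15,16,17,18,19}
(X ∖ (Y ∩ X))' ∩ Z = {5,8,9,13,14}
((X ∖ (Y ∩ X))' ∩ Z)' = {2,3,4,6,7,10,11,12,15,16,17,18,19}
|((X ∖ (Y ∩ X))' ∩ Z)'| = 13

13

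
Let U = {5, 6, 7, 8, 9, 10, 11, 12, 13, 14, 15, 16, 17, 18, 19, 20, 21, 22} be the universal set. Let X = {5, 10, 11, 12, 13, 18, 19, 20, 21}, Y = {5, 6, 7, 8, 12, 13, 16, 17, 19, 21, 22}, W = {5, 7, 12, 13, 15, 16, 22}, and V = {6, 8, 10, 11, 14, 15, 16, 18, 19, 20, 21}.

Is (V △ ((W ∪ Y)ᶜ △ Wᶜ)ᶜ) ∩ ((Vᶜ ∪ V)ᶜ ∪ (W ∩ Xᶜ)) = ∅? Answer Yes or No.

W ∪ Y = {5, 6, 7, 8, 12, 13, 15, 16, 17, 19, 21, 22}
(W ∪ Y)ᶜ = {9, 10, 11, 14, 18, 20}
Wᶜ = {6, 8, 9, 10, 11, 14, 17, 18, 19, 20, 21}
(W ∪ Y)ᶜ △ Wᶜ = {6, 8, 17, 19, 21}
((W ∪ Y)ᶜ △ Wᶜ)ᶜ = {5, 7, 9, 10, 11, 12, 13, 14, 15, 16, 18, 20, 22}
V △ ((W ∪ Y)ᶜ △ Wᶜ)ᶜ = {5, 6, 7, 8, 9, 12, 13, 19, 21, 22}
Vᶜ = {5, 7, 9, 12, 13, 17, 22}
Vᶜ ∪ V = {5, 6, 7, 8, 9, 10, 11, 12, 13, 14, 15, 16, 17, 18, 19, 20, 21, 22}
(Vᶜ ∪ V)ᶜ = {}
Xᶜ = {6, 7, 8, 9, 14, 15, 16, 17, 22}
W ∩ Xᶜ = {7, 15, 16, 22}
(Vᶜ ∪ V)ᶜ ∪ (W ∩ Xᶜ) = {7, 15, 16, 22}
7 lies in both, so they are not disjoint.

No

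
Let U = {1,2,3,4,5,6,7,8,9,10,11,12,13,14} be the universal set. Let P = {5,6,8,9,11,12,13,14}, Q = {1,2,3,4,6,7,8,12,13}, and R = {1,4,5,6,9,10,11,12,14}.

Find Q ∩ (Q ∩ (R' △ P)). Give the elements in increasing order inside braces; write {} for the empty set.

{2,3,6,7,12}

R' = {2,3,7,8,13}
R' △ P = {2,3,5,6,7,9,11,12,14}
Q ∩ (R' △ P) = {2,3,6,7,12}
Q ∩ (Q ∩ (R' △ P)) = {2,3,6,7,12}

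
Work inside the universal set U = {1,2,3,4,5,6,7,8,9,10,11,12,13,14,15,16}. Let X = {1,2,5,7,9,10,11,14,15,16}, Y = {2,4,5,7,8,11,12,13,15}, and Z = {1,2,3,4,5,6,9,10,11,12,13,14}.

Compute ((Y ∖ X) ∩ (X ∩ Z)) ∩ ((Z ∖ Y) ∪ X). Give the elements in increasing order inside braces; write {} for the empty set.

{}

Y ∖ X = {4,8,12,13}
X ∩ Z = {1,2,5,9,10,11,14}
(Y ∖ X) ∩ (X ∩ Z) = {}
Z ∖ Y = {1,3,6,9,10,14}
(Z ∖ Y) ∪ X = {1,2,3,5,6,7,9,10,11,14,15,16}
((Y ∖ X) ∩ (X ∩ Z)) ∩ ((Z ∖ Y) ∪ X) = {}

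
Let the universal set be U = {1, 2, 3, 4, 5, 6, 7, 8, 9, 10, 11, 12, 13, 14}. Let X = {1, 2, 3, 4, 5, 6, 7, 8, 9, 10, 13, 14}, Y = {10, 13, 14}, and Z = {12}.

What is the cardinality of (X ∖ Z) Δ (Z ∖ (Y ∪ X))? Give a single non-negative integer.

13

X ∖ Z = {1, 2, 3, 4, 5, 6, 7, 8, 9, 10, 13, 14}
Y ∪ X = {1, 2, 3, 4, 5, 6, 7, 8, 9, 10, 13, 14}
Z ∖ (Y ∪ X) = {12}
(X ∖ Z) Δ (Z ∖ (Y ∪ X)) = {1, 2, 3, 4, 5, 6, 7, 8, 9, 10, 12, 13, 14}
|(X ∖ Z) Δ (Z ∖ (Y ∪ X))| = 13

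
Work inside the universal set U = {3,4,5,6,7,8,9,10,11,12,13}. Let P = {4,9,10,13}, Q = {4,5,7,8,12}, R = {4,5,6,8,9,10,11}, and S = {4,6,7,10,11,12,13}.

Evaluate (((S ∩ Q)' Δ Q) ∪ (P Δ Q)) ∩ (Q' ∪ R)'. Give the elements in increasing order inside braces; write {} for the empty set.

{7,12}

S ∩ Q = {4,7,12}
(S ∩ Q)' = {3,5,6,8,9,10,11,13}
(S ∩ Q)' Δ Q = {3,4,6,7,9,10,11,12,13}
P Δ Q = {5,7,8,9,10,12,13}
((S ∩ Q)' Δ Q) ∪ (P Δ Q) = {3,4,5,6,7,8,9,10,11,12,13}
Q' = {3,6,9,10,11,13}
Q' ∪ R = {3,4,5,6,8,9,10,11,13}
(Q' ∪ R)' = {7,12}
(((S ∩ Q)' Δ Q) ∪ (P Δ Q)) ∩ (Q' ∪ R)' = {7,12}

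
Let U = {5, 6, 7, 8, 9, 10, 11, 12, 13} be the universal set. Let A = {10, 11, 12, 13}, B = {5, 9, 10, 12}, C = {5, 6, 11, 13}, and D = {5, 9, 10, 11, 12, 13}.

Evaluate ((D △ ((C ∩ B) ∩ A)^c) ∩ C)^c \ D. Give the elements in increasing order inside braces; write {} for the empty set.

{7, 8}

C ∩ B = {5}
(C ∩ B) ∩ A = {}
((C ∩ B) ∩ A)^c = {5, 6, 7, 8, 9, 10, 11, 12, 13}
D △ ((C ∩ B) ∩ A)^c = {6, 7, 8}
(D △ ((C ∩ B) ∩ A)^c) ∩ C = {6}
((D △ ((C ∩ B) ∩ A)^c) ∩ C)^c = {5, 7, 8, 9, 10, 11, 12, 13}
((D △ ((C ∩ B) ∩ A)^c) ∩ C)^c \ D = {7, 8}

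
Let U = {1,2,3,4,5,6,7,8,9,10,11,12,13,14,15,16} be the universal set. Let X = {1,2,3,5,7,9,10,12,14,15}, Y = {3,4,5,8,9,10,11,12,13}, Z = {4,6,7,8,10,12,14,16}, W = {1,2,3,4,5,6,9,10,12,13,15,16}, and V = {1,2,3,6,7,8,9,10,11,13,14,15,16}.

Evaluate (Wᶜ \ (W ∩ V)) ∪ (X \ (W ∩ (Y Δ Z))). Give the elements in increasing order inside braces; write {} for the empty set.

{1,2,7,8,10,11,12,14,15}

Wᶜ = {7,8,11,14}
W ∩ V = {1,2,3,6,9,10,13,15,16}
Wᶜ \ (W ∩ V) = {7,8,11,14}
Y Δ Z = {3,5,6,7,9,11,13,14,16}
W ∩ (Y Δ Z) = {3,5,6,9,13,16}
X \ (W ∩ (Y Δ Z)) = {1,2,7,10,12,14,15}
(Wᶜ \ (W ∩ V)) ∪ (X \ (W ∩ (Y Δ Z))) = {1,2,7,8,10,11,12,14,15}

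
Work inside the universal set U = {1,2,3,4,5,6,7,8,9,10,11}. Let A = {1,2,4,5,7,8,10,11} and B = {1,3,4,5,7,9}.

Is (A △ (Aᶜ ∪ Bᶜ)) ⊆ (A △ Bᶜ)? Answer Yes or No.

No

Aᶜ = {3,6,9}
Bᶜ = {2,6,8,10,11}
Aᶜ ∪ Bᶜ = {2,3,6,8,9,10,11}
A △ (Aᶜ ∪ Bᶜ) = {1,3,4,5,6,7,9}
A △ Bᶜ = {1,4,5,6,7}
3 ∈ A △ (Aᶜ ∪ Bᶜ) but 3 ∉ A △ Bᶜ, so the inclusion fails.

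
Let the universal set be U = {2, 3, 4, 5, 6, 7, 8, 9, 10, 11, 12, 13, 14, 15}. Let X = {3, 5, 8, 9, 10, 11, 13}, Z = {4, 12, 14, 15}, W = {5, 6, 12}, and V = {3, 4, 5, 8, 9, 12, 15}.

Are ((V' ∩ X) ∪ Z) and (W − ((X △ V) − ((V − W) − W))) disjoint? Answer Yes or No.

Yes

V' = {2, 6, 7, 10, 11, 13, 14}
V' ∩ X = {10, 11, 13}
(V' ∩ X) ∪ Z = {4, 10, 11, 12, 13, 14, 15}
X △ V = {4, 10, 11, 12, 13, 15}
V − W = {3, 4, 8, 9, 15}
(V − W) − W = {3, 4, 8, 9, 15}
(X △ V) − ((V − W) − W) = {10, 11, 12, 13}
W − ((X △ V) − ((V − W) − W)) = {5, 6}
{4, 10, 11, 12, 13, 14, 15} and {5, 6} share no elements.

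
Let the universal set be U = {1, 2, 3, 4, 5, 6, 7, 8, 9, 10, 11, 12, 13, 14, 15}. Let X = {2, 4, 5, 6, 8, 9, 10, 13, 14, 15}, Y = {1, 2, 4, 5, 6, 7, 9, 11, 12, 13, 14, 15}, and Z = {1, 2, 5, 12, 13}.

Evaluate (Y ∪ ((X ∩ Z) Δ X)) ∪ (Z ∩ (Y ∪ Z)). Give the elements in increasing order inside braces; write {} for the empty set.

X ∩ Z = {2, 5, 13}
(X ∩ Z) Δ X = {4, 6, 8, 9, 10, 14, 15}
Y ∪ ((X ∩ Z) Δ X) = {1, 2, 4, 5, 6, 7, 8, 9, 10, 11, 12, 13, 14, 15}
Y ∪ Z = {1, 2, 4, 5, 6, 7, 9, 11, 12, 13, 14, 15}
Z ∩ (Y ∪ Z) = {1, 2, 5, 12, 13}
(Y ∪ ((X ∩ Z) Δ X)) ∪ (Z ∩ (Y ∪ Z)) = {1, 2, 4, 5, 6, 7, 8, 9, 10, 11, 12, 13, 14, 15}

{1, 2, 4, 5, 6, 7, 8, 9, 10, 11, 12, 13, 14, 15}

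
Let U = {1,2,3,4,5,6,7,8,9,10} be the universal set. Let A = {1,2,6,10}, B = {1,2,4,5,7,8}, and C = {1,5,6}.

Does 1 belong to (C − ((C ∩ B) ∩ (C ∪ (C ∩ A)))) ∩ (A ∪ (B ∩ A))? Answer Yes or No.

No

1 ∈ C and 1 ∈ B, so 1 ∈ C ∩ B
1 ∈ C and 1 ∈ A, so 1 ∈ C ∩ A
1 ∈ C and 1 ∈ (C ∩ A), so 1 ∈ C ∪ (C ∩ A)
1 ∈ (C ∩ B) and 1 ∈ (C ∪ (C ∩ A)), so 1 ∈ (C ∩ B) ∩ (C ∪ (C ∩ A))
1 ∈ C and 1 ∈ ((C ∩ B) ∩ (C ∪ (C ∩ A))), so 1 ∉ C − ((C ∩ B) ∩ (C ∪ (C ∩ A)))
1 ∈ B and 1 ∈ A, so 1 ∈ B ∩ A
1 ∈ A and 1 ∈ (B ∩ A), so 1 ∈ A ∪ (B ∩ A)
1 ∉ (C − ((C ∩ B) ∩ (C ∪ (C ∩ A)))) and 1 ∈ (A ∪ (B ∩ A)), so 1 ∉ (C − ((C ∩ B) ∩ (C ∪ (C ∩ A)))) ∩ (A ∪ (B ∩ A))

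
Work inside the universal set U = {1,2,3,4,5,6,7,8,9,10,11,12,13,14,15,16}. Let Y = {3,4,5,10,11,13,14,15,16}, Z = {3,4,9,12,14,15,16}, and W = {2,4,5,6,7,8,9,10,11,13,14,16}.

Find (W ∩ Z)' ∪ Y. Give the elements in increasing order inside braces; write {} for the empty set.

W ∩ Z = {4,9,14,16}
(W ∩ Z)' = {1,2,3,5,6,7,8,10,11,12,13,15}
(W ∩ Z)' ∪ Y = {1,2,3,4,5,6,7,8,10,11,12,13,14,15,16}

{1,2,3,4,5,6,7,8,10,11,12,13,14,15,16}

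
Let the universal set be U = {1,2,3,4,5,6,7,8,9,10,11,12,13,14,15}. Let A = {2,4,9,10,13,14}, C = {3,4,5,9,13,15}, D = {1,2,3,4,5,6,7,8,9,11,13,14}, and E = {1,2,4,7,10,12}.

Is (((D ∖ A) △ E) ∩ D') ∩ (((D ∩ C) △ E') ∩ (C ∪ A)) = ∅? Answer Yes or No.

D ∖ A = {1,3,5,6,7,8,11}
(D ∖ A) △ E = {2,3,4,5,6,8,10,11,12}
D' = {10,12,15}
((D ∖ A) △ E) ∩ D' = {10,12}
D ∩ C = {3,4,5,9,13}
E' = {3,5,6,8,9,11,13,14,15}
(D ∩ C) △ E' = {4,6,8,11,14,15}
C ∪ A = {2,3,4,5,9,10,13,14,15}
((D ∩ C) △ E') ∩ (C ∪ A) = {4,14,15}
{10,12} and {4,14,15} share no elements.

Yes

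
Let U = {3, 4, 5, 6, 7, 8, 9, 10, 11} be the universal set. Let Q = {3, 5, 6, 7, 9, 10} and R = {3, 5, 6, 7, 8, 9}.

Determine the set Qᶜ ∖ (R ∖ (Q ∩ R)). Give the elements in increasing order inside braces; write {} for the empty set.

{4, 11}

Qᶜ = {4, 8, 11}
Q ∩ R = {3, 5, 6, 7, 9}
R ∖ (Q ∩ R) = {8}
Qᶜ ∖ (R ∖ (Q ∩ R)) = {4, 11}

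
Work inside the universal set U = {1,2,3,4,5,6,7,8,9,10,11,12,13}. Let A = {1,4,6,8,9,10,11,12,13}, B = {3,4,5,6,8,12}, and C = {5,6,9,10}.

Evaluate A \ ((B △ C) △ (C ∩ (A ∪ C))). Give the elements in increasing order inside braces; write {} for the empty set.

{1,9,10,11,13}

B △ C = {3,4,8,9,10,12}
A ∪ C = {1,4,5,6,8,9,10,11,12,13}
C ∩ (A ∪ C) = {5,6,9,10}
(B △ C) △ (C ∩ (A ∪ C)) = {3,4,5,6,8,12}
A \ ((B △ C) △ (C ∩ (A ∪ C))) = {1,9,10,11,13}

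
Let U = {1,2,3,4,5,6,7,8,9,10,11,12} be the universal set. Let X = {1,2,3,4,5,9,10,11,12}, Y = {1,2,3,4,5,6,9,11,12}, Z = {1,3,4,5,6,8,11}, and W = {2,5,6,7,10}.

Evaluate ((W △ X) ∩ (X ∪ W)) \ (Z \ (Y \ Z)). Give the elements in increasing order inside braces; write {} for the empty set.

W △ X = {1,3,4,6,7,9,11,12}
X ∪ W = {1,2,3,4,5,6,7,9,10,11,12}
(W △ X) ∩ (X ∪ W) = {1,3,4,6,7,9,11,12}
Y \ Z = {2,9,12}
Z \ (Y \ Z) = {1,3,4,5,6,8,11}
((W △ X) ∩ (X ∪ W)) \ (Z \ (Y \ Z)) = {7,9,12}

{7,9,12}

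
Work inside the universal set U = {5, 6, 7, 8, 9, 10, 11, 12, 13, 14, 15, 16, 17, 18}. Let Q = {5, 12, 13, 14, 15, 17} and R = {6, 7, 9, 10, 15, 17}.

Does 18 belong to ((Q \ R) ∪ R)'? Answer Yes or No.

18 ∉ Q and 18 ∉ R, so 18 ∉ Q \ R
18 ∉ (Q \ R) and 18 ∉ R, so 18 ∉ (Q \ R) ∪ R
18 ∈ ((Q \ R) ∪ R)' since 18 ∉ ((Q \ R) ∪ R)

Yes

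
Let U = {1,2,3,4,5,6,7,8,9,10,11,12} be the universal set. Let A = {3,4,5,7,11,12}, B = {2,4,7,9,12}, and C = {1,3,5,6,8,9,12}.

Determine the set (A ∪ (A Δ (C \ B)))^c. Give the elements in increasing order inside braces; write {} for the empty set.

{2,9,10}

C \ B = {1,3,5,6,8}
A Δ (C \ B) = {1,4,6,7,8,11,12}
A ∪ (A Δ (C \ B)) = {1,3,4,5,6,7,8,11,12}
(A ∪ (A Δ (C \ B)))^c = {2,9,10}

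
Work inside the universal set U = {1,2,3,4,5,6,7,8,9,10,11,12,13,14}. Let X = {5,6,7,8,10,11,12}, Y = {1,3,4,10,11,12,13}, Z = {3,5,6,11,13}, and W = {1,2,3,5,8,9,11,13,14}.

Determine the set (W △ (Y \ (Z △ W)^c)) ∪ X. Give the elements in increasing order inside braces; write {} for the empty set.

Z △ W = {1,2,6,8,9,14}
(Z △ W)^c = {3,4,5,7,10,11,12,13}
Y \ (Z △ W)^c = {1}
W △ (Y \ (Z △ W)^c) = {2,3,5,8,9,11,13,14}
(W △ (Y \ (Z △ W)^c)) ∪ X = {2,3,5,6,7,8,9,10,11,12,13,14}

{2,3,5,6,7,8,9,10,11,12,13,14}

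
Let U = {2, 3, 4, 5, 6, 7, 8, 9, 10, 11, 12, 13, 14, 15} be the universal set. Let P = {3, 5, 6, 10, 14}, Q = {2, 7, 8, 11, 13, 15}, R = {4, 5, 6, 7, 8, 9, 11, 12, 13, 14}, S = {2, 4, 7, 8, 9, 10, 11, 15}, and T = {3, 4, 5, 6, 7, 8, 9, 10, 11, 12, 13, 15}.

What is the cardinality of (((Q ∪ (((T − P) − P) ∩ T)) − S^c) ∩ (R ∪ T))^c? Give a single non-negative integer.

8

T − P = {4, 7, 8, 9, 11, 12, 13, 15}
(T − P) − P = {4, 7, 8, 9, 11, 12, 13, 15}
((T − P) − P) ∩ T = {4, 7, 8, 9, 11, 12, 13, 15}
Q ∪ (((T − P) − P) ∩ T) = {2, 4, 7, 8, 9, 11, 12, 13, 15}
S^c = {3, 5, 6, 12, 13, 14}
(Q ∪ (((T − P) − P) ∩ T)) − S^c = {2, 4, 7, 8, 9, 11, 15}
R ∪ T = {3, 4, 5, 6, 7, 8, 9, 10, 11, 12, 13, 14, 15}
((Q ∪ (((T − P) − P) ∩ T)) − S^c) ∩ (R ∪ T) = {4, 7, 8, 9, 11, 15}
(((Q ∪ (((T − P) − P) ∩ T)) − S^c) ∩ (R ∪ T))^c = {2, 3, 5, 6, 10, 12, 13, 14}
|(((Q ∪ (((T − P) − P) ∩ T)) − S^c) ∩ (R ∪ T))^c| = 8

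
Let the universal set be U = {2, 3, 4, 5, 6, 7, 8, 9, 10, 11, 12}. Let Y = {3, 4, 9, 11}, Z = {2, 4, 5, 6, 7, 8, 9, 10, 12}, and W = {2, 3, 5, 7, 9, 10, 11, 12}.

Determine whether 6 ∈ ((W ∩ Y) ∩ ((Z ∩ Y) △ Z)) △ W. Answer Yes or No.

6 ∉ W and 6 ∉ Y, so 6 ∉ W ∩ Y
6 ∈ Z and 6 ∉ Y, so 6 ∉ Z ∩ Y
6 ∉ (Z ∩ Y) and 6 ∈ Z, so 6 ∈ (Z ∩ Y) △ Z
6 ∉ (W ∩ Y) and 6 ∈ ((Z ∩ Y) △ Z), so 6 ∉ (W ∩ Y) ∩ ((Z ∩ Y) △ Z)
6 ∉ ((W ∩ Y) ∩ ((Z ∩ Y) △ Z)) and 6 ∉ W, so 6 ∉ ((W ∩ Y) ∩ ((Z ∩ Y) △ Z)) △ W

No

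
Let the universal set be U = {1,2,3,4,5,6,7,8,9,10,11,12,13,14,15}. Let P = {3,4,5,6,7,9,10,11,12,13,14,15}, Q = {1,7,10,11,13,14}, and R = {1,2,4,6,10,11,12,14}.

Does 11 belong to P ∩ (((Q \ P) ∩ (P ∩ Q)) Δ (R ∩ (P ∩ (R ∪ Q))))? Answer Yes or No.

11 ∈ Q and 11 ∈ P, so 11 ∉ Q \ P
11 ∈ P and 11 ∈ Q, so 11 ∈ P ∩ Q
11 ∉ (Q \ P) and 11 ∈ (P ∩ Q), so 11 ∉ (Q \ P) ∩ (P ∩ Q)
11 ∈ R and 11 ∈ Q, so 11 ∈ R ∪ Q
11 ∈ P and 11 ∈ (R ∪ Q), so 11 ∈ P ∩ (R ∪ Q)
11 ∈ R and 11 ∈ (P ∩ (R ∪ Q)), so 11 ∈ R ∩ (P ∩ (R ∪ Q))
11 ∉ ((Q \ P) ∩ (P ∩ Q)) and 11 ∈ (R ∩ (P ∩ (R ∪ Q))), so 11 ∈ ((Q \ P) ∩ (P ∩ Q)) Δ (R ∩ (P ∩ (R ∪ Q)))
11 ∈ P and 11 ∈ (((Q \ P) ∩ (P ∩ Q)) Δ (R ∩ (P ∩ (R ∪ Q)))), so 11 ∈ P ∩ (((Q \ P) ∩ (P ∩ Q)) Δ (R ∩ (P ∩ (R ∪ Q))))

Yes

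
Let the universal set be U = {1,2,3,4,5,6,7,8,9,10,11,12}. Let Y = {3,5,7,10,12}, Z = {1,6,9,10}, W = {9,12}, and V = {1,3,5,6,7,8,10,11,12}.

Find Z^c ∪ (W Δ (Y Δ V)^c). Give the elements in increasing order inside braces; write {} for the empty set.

Z^c = {2,3,4,5,7,8,11,12}
Y Δ V = {1,6,8,11}
(Y Δ V)^c = {2,3,4,5,7,9,10,12}
W Δ (Y Δ V)^c = {2,3,4,5,7,10}
Z^c ∪ (W Δ (Y Δ V)^c) = {2,3,4,5,7,8,10,11,12}

{2,3,4,5,7,8,10,11,12}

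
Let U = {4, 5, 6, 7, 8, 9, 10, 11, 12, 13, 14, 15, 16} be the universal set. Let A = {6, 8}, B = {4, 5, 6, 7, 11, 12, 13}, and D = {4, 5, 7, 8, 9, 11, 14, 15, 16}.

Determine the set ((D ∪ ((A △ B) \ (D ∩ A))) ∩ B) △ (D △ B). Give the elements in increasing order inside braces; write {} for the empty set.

A △ B = {4, 5, 7, 8, 11, 12, 13}
D ∩ A = {8}
(A △ B) \ (D ∩ A) = {4, 5, 7, 11, 12, 13}
D ∪ ((A △ B) \ (D ∩ A)) = {4, 5, 7, 8, 9, 11, 12, 13, 14, 15, 16}
(D ∪ ((A △ B) \ (D ∩ A))) ∩ B = {4, 5, 7, 11, 12, 13}
D △ B = {6, 8, 9, 12, 13, 14, 15, 16}
((D ∪ ((A △ B) \ (D ∩ A))) ∩ B) △ (D △ B) = {4, 5, 6, 7, 8, 9, 11, 14, 15, 16}

{4, 5, 6, 7, 8, 9, 11, 14, 15, 16}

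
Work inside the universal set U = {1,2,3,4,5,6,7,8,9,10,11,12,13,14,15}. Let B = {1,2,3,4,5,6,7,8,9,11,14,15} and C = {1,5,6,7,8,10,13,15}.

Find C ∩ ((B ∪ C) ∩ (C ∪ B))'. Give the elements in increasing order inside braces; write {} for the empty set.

{}

B ∪ C = {1,2,3,4,5,6,7,8,9,10,11,13,14,15}
C ∪ B = {1,2,3,4,5,6,7,8,9,10,11,13,14,15}
(B ∪ C) ∩ (C ∪ B) = {1,2,3,4,5,6,7,8,9,10,11,13,14,15}
((B ∪ C) ∩ (C ∪ B))' = {12}
C ∩ ((B ∪ C) ∩ (C ∪ B))' = {}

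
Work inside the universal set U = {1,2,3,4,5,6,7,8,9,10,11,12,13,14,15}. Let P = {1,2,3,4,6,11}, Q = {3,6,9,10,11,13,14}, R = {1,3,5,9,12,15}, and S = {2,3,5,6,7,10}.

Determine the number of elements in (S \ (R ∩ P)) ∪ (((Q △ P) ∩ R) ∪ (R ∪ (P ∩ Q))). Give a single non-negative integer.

R ∩ P = {1,3}
S \ (R ∩ P) = {2,5,6,7,10}
Q △ P = {1,2,4,9,10,13,14}
(Q △ P) ∩ R = {1,9}
P ∩ Q = {3,6,11}
R ∪ (P ∩ Q) = {1,3,5,6,9,11,12,15}
((Q △ P) ∩ R) ∪ (R ∪ (P ∩ Q)) = {1,3,5,6,9,11,12,15}
(S \ (R ∩ P)) ∪ (((Q △ P) ∩ R) ∪ (R ∪ (P ∩ Q))) = {1,2,3,5,6,7,9,10,11,12,15}
|(S \ (R ∩ P)) ∪ (((Q △ P) ∩ R) ∪ (R ∪ (P ∩ Q)))| = 11

11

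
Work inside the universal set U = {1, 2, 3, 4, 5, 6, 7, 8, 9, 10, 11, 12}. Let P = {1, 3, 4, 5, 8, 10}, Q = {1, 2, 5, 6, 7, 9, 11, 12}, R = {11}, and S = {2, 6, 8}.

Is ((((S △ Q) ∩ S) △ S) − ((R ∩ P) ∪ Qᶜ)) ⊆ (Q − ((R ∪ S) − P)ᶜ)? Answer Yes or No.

S △ Q = {1, 5, 7, 8, 9, 11, 12}
(S △ Q) ∩ S = {8}
((S △ Q) ∩ S) △ S = {2, 6}
R ∩ P = {}
Qᶜ = {3, 4, 8, 10}
(R ∩ P) ∪ Qᶜ = {3, 4, 8, 10}
(((S △ Q) ∩ S) △ S) − ((R ∩ P) ∪ Qᶜ) = {2, 6}
R ∪ S = {2, 6, 8, 11}
(R ∪ S) − P = {2, 6, 11}
((R ∪ S) − P)ᶜ = {1, 3, 4, 5, 7, 8, 9, 10, 12}
Q − ((R ∪ S) − P)ᶜ = {2, 6, 11}
Every element of {2, 6} is in {2, 6, 11}, so (((S △ Q) ∩ S) △ S) − ((R ∩ P) ∪ Qᶜ) ⊆ Q − ((R ∪ S) − P)ᶜ.

Yes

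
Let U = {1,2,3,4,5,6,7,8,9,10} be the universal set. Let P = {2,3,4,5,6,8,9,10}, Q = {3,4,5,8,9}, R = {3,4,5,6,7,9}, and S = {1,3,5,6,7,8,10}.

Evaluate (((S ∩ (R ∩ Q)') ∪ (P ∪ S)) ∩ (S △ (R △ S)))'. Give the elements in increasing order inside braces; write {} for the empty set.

R ∩ Q = {3,4,5,9}
(R ∩ Q)' = {1,2,6,7,8,10}
S ∩ (R ∩ Q)' = {1,6,7,8,10}
P ∪ S = {1,2,3,4,5,6,7,8,9,10}
(S ∩ (R ∩ Q)') ∪ (P ∪ S) = {1,2,3,4,5,6,7,8,9,10}
R △ S = {1,4,8,9,10}
S △ (R △ S) = {3,4,5,6,7,9}
((S ∩ (R ∩ Q)') ∪ (P ∪ S)) ∩ (S △ (R △ S)) = {3,4,5,6,7,9}
(((S ∩ (R ∩ Q)') ∪ (P ∪ S)) ∩ (S △ (R △ S)))' = {1,2,8,10}

{1,2,8,10}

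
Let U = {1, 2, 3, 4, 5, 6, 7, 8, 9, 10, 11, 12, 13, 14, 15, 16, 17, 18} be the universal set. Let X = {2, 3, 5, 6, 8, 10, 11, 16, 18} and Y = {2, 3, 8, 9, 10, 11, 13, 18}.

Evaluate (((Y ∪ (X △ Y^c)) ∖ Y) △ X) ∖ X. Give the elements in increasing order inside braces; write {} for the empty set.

{1, 4, 7, 12, 14, 15, 17}

Y^c = {1, 4, 5, 6, 7, 12, 14, 15, 16, 17}
X △ Y^c = {1, 2, 3, 4, 7, 8, 10, 11, 12, 14, 15, 17, 18}
Y ∪ (X △ Y^c) = {1, 2, 3, 4, 7, 8, 9, 10, 11, 12, 13, 14, 15, 17, 18}
(Y ∪ (X △ Y^c)) ∖ Y = {1, 4, 7, 12, 14, 15, 17}
((Y ∪ (X △ Y^c)) ∖ Y) △ X = {1, 2, 3, 4, 5, 6, 7, 8, 10, 11, 12, 14, 15, 16, 17, 18}
(((Y ∪ (X △ Y^c)) ∖ Y) △ X) ∖ X = {1, 4, 7, 12, 14, 15, 17}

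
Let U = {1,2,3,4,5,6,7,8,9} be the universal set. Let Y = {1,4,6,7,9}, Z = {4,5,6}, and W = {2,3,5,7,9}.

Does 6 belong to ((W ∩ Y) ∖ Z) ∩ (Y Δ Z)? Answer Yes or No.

6 ∉ W and 6 ∈ Y, so 6 ∉ W ∩ Y
6 ∉ (W ∩ Y) and 6 ∈ Z, so 6 ∉ (W ∩ Y) ∖ Z
6 ∈ Y and 6 ∈ Z, so 6 ∉ Y Δ Z
6 ∉ ((W ∩ Y) ∖ Z) and 6 ∉ (Y Δ Z), so 6 ∉ ((W ∩ Y) ∖ Z) ∩ (Y Δ Z)

No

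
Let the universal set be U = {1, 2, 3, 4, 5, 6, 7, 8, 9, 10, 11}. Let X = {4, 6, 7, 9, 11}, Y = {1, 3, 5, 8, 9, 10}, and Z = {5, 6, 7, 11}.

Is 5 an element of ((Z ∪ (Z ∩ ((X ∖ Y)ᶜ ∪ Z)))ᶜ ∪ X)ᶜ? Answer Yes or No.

5 ∉ X and 5 ∈ Y, so 5 ∉ X ∖ Y
5 ∈ (X ∖ Y)ᶜ since 5 ∉ (X ∖ Y)
5 ∈ (X ∖ Y)ᶜ and 5 ∈ Z, so 5 ∈ (X ∖ Y)ᶜ ∪ Z
5 ∈ Z and 5 ∈ ((X ∖ Y)ᶜ ∪ Z), so 5 ∈ Z ∩ ((X ∖ Y)ᶜ ∪ Z)
5 ∈ Z and 5 ∈ (Z ∩ ((X ∖ Y)ᶜ ∪ Z)), so 5 ∈ Z ∪ (Z ∩ ((X ∖ Y)ᶜ ∪ Z))
5 ∉ (Z ∪ (Z ∩ ((X ∖ Y)ᶜ ∪ Z)))ᶜ since 5 ∈ (Z ∪ (Z ∩ ((X ∖ Y)ᶜ ∪ Z)))
5 ∉ (Z ∪ (Z ∩ ((X ∖ Y)ᶜ ∪ Z)))ᶜ and 5 ∉ X, so 5 ∉ (Z ∪ (Z ∩ ((X ∖ Y)ᶜ ∪ Z)))ᶜ ∪ X
5 ∈ ((Z ∪ (Z ∩ ((X ∖ Y)ᶜ ∪ Z)))ᶜ ∪ X)ᶜ since 5 ∉ ((Z ∪ (Z ∩ ((X ∖ Y)ᶜ ∪ Z)))ᶜ ∪ X)

Yes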